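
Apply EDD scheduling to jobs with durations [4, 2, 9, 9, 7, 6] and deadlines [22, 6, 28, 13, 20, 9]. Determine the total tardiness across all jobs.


Sort by due date (EDD order): [(2, 6), (6, 9), (9, 13), (7, 20), (4, 22), (9, 28)]
Compute completion times and tardiness:
  Job 1: p=2, d=6, C=2, tardiness=max(0,2-6)=0
  Job 2: p=6, d=9, C=8, tardiness=max(0,8-9)=0
  Job 3: p=9, d=13, C=17, tardiness=max(0,17-13)=4
  Job 4: p=7, d=20, C=24, tardiness=max(0,24-20)=4
  Job 5: p=4, d=22, C=28, tardiness=max(0,28-22)=6
  Job 6: p=9, d=28, C=37, tardiness=max(0,37-28)=9
Total tardiness = 23

23


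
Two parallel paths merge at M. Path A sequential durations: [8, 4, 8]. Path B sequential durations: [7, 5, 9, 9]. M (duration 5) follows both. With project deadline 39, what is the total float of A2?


Forward pass: ES(A2) = sum of predecessors on chain A = 8
EF = ES + duration = 8 + 4 = 12
Backward pass: LF(M) = deadline = 39; LS(M) = 39 - 5 = 34
LF(A2) = LS(M) - sum(successors on chain A) = 34 - 8 = 26
LS = LF - duration = 26 - 4 = 22
Total float = LS - ES = 22 - 8 = 14

14


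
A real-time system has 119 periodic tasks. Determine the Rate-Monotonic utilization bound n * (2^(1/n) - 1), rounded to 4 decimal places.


Compute 2^(1/119) = 1.0058417632
Subtract 1: 1.0058417632 - 1 = 0.0058417632
Multiply by n: 119 * 0.0058417632 = 0.6951698208
Round to 4 dp: 0.6952

0.6952


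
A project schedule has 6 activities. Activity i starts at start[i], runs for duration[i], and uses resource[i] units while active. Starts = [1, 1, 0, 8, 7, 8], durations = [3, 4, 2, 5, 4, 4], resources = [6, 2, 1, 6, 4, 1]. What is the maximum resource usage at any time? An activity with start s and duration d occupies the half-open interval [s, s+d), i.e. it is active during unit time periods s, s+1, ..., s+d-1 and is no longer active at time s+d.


Each activity i is active on [start_i, start_i + duration_i).
Compute total resource usage per time slot:
  t=0: active resources = [1], total = 1
  t=1: active resources = [6, 2, 1], total = 9
  t=2: active resources = [6, 2], total = 8
  t=3: active resources = [6, 2], total = 8
  t=4: active resources = [2], total = 2
  t=5: active resources = [], total = 0
  t=6: active resources = [], total = 0
  t=7: active resources = [4], total = 4
  t=8: active resources = [6, 4, 1], total = 11
  t=9: active resources = [6, 4, 1], total = 11
  t=10: active resources = [6, 4, 1], total = 11
  t=11: active resources = [6, 1], total = 7
  t=12: active resources = [6], total = 6
Peak resource demand = 11

11


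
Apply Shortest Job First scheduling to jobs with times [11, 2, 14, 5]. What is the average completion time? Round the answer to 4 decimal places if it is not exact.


SJF order (ascending): [2, 5, 11, 14]
Completion times:
  Job 1: burst=2, C=2
  Job 2: burst=5, C=7
  Job 3: burst=11, C=18
  Job 4: burst=14, C=32
Average completion = 59/4 = 14.75

14.75


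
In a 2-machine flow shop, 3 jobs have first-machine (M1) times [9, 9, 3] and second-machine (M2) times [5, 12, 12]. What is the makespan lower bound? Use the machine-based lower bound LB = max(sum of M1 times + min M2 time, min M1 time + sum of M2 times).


LB1 = sum(M1 times) + min(M2 times) = 21 + 5 = 26
LB2 = min(M1 times) + sum(M2 times) = 3 + 29 = 32
Lower bound = max(LB1, LB2) = max(26, 32) = 32

32


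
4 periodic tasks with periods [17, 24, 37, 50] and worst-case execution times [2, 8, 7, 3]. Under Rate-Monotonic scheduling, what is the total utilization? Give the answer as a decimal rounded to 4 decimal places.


Compute individual utilizations (exact fractions):
  Task 1: C/T = 2/17 (approx. 0.1176)
  Task 2: C/T = 8/24 = 1/3 (approx. 0.3333)
  Task 3: C/T = 7/37 (approx. 0.1892)
  Task 4: C/T = 3/50 (approx. 0.06)
Total utilization U = 2/17 + 1/3 + 7/37 + 3/50 = 66061/94350
Rounded to 4 decimal places: U = 0.7002
RM (Liu & Layland) bound for 4 tasks = 0.756828; compare with U = 66061/94350 (approx. 0.700170)
U <= bound, so schedulable by RM sufficient condition.

0.7002


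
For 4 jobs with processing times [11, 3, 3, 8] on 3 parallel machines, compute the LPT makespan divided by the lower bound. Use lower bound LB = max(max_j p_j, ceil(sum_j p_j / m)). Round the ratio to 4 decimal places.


LPT order: [11, 8, 3, 3]
Machine loads after assignment: [11, 8, 6]
LPT makespan = 11
Lower bound = max(max_job, ceil(total/3)) = max(11, 9) = 11
Ratio = 11 / 11 = 1.0

1.0


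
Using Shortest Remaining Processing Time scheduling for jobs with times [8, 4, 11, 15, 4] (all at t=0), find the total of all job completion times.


Since all jobs arrive at t=0, SRPT equals SPT ordering.
SPT order: [4, 4, 8, 11, 15]
Completion times:
  Job 1: p=4, C=4
  Job 2: p=4, C=8
  Job 3: p=8, C=16
  Job 4: p=11, C=27
  Job 5: p=15, C=42
Total completion time = 4 + 8 + 16 + 27 + 42 = 97

97


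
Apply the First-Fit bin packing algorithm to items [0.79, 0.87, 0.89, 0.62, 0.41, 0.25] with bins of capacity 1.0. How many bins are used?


Place items sequentially using First-Fit:
  Item 0.79 -> new Bin 1
  Item 0.87 -> new Bin 2
  Item 0.89 -> new Bin 3
  Item 0.62 -> new Bin 4
  Item 0.41 -> new Bin 5
  Item 0.25 -> Bin 4 (now 0.87)
Total bins used = 5

5


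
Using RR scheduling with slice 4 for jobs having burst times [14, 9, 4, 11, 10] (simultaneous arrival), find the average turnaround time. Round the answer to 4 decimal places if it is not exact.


Time quantum = 4
Execution trace:
  J1 runs 4 units, time = 4
  J2 runs 4 units, time = 8
  J3 runs 4 units, time = 12
  J4 runs 4 units, time = 16
  J5 runs 4 units, time = 20
  J1 runs 4 units, time = 24
  J2 runs 4 units, time = 28
  J4 runs 4 units, time = 32
  J5 runs 4 units, time = 36
  J1 runs 4 units, time = 40
  J2 runs 1 units, time = 41
  J4 runs 3 units, time = 44
  J5 runs 2 units, time = 46
  J1 runs 2 units, time = 48
Finish times: [48, 41, 12, 44, 46]
Average turnaround = 191/5 = 38.2

38.2


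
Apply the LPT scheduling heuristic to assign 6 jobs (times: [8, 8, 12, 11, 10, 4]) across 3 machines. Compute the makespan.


Sort jobs in decreasing order (LPT): [12, 11, 10, 8, 8, 4]
Assign each job to the least loaded machine:
  Machine 1: jobs [12, 4], load = 16
  Machine 2: jobs [11, 8], load = 19
  Machine 3: jobs [10, 8], load = 18
Makespan = max load = 19

19


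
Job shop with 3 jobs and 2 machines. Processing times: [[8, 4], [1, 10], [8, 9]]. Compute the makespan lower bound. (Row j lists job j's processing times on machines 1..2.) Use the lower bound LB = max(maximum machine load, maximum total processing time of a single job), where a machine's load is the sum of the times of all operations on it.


Machine loads:
  Machine 1: 8 + 1 + 8 = 17
  Machine 2: 4 + 10 + 9 = 23
Max machine load = 23
Job totals:
  Job 1: 12
  Job 2: 11
  Job 3: 17
Max job total = 17
Lower bound = max(23, 17) = 23

23


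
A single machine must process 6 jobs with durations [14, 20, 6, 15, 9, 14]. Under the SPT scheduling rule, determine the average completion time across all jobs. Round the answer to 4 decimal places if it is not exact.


Sort jobs by processing time (SPT order): [6, 9, 14, 14, 15, 20]
Compute completion times sequentially:
  Job 1: processing = 6, completes at 6
  Job 2: processing = 9, completes at 15
  Job 3: processing = 14, completes at 29
  Job 4: processing = 14, completes at 43
  Job 5: processing = 15, completes at 58
  Job 6: processing = 20, completes at 78
Sum of completion times = 229
Average completion time = 229/6 = 38.1667

38.1667


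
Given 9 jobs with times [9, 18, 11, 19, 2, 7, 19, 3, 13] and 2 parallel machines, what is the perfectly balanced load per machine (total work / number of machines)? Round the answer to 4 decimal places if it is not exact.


Total processing time = 9 + 18 + 11 + 19 + 2 + 7 + 19 + 3 + 13 = 101
Number of machines = 2
Ideal balanced load = 101 / 2 = 50.5

50.5


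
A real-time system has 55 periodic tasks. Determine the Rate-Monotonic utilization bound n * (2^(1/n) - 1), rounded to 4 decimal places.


Compute 2^(1/55) = 1.0126824244
Subtract 1: 1.0126824244 - 1 = 0.0126824244
Multiply by n: 55 * 0.0126824244 = 0.6975333420
Round to 4 dp: 0.6975

0.6975


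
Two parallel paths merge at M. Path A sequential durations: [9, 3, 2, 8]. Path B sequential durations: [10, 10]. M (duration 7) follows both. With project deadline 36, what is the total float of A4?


Forward pass: ES(A4) = sum of predecessors on chain A = 14
EF = ES + duration = 14 + 8 = 22
Backward pass: LF(M) = deadline = 36; LS(M) = 36 - 7 = 29
LF(A4) = LS(M) - sum(successors on chain A) = 29 - 0 = 29
LS = LF - duration = 29 - 8 = 21
Total float = LS - ES = 21 - 14 = 7

7


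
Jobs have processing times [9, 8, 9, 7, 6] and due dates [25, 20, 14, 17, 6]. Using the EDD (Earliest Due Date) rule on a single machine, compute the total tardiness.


Sort by due date (EDD order): [(6, 6), (9, 14), (7, 17), (8, 20), (9, 25)]
Compute completion times and tardiness:
  Job 1: p=6, d=6, C=6, tardiness=max(0,6-6)=0
  Job 2: p=9, d=14, C=15, tardiness=max(0,15-14)=1
  Job 3: p=7, d=17, C=22, tardiness=max(0,22-17)=5
  Job 4: p=8, d=20, C=30, tardiness=max(0,30-20)=10
  Job 5: p=9, d=25, C=39, tardiness=max(0,39-25)=14
Total tardiness = 30

30


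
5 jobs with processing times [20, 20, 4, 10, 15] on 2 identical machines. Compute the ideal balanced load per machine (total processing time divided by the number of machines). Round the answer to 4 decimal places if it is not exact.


Total processing time = 20 + 20 + 4 + 10 + 15 = 69
Number of machines = 2
Ideal balanced load = 69 / 2 = 34.5

34.5


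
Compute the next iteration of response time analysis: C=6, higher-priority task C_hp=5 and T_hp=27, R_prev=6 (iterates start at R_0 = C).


R_next = C + ceil(R_prev / T_hp) * C_hp
ceil(6 / 27) = ceil(0.2222) = 1
Interference = 1 * 5 = 5
R_next = 6 + 5 = 11

11


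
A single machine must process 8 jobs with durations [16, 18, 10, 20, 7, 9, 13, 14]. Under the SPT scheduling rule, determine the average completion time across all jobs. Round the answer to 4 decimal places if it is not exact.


Sort jobs by processing time (SPT order): [7, 9, 10, 13, 14, 16, 18, 20]
Compute completion times sequentially:
  Job 1: processing = 7, completes at 7
  Job 2: processing = 9, completes at 16
  Job 3: processing = 10, completes at 26
  Job 4: processing = 13, completes at 39
  Job 5: processing = 14, completes at 53
  Job 6: processing = 16, completes at 69
  Job 7: processing = 18, completes at 87
  Job 8: processing = 20, completes at 107
Sum of completion times = 404
Average completion time = 404/8 = 50.5

50.5


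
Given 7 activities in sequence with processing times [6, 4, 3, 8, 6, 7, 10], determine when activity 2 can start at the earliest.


Activity 2 starts after activities 1 through 1 complete.
Predecessor durations: [6]
ES = 6 = 6

6


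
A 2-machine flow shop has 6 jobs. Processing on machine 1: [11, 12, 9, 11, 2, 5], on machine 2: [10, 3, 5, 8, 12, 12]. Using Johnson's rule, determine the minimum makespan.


Apply Johnson's rule:
  Group 1 (a <= b): [(5, 2, 12), (6, 5, 12)]
  Group 2 (a > b): [(1, 11, 10), (4, 11, 8), (3, 9, 5), (2, 12, 3)]
Optimal job order: [5, 6, 1, 4, 3, 2]
Schedule:
  Job 5: M1 done at 2, M2 done at 14
  Job 6: M1 done at 7, M2 done at 26
  Job 1: M1 done at 18, M2 done at 36
  Job 4: M1 done at 29, M2 done at 44
  Job 3: M1 done at 38, M2 done at 49
  Job 2: M1 done at 50, M2 done at 53
Makespan = 53

53


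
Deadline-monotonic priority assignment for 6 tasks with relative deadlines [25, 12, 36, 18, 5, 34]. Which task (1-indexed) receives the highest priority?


Sort tasks by relative deadline (ascending):
  Task 5: deadline = 5
  Task 2: deadline = 12
  Task 4: deadline = 18
  Task 1: deadline = 25
  Task 6: deadline = 34
  Task 3: deadline = 36
Priority order (highest first): [5, 2, 4, 1, 6, 3]
Highest priority task = 5

5


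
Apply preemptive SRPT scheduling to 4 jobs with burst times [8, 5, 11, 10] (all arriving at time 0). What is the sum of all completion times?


Since all jobs arrive at t=0, SRPT equals SPT ordering.
SPT order: [5, 8, 10, 11]
Completion times:
  Job 1: p=5, C=5
  Job 2: p=8, C=13
  Job 3: p=10, C=23
  Job 4: p=11, C=34
Total completion time = 5 + 13 + 23 + 34 = 75

75


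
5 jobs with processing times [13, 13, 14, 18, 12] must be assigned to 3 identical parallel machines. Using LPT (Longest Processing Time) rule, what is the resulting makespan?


Sort jobs in decreasing order (LPT): [18, 14, 13, 13, 12]
Assign each job to the least loaded machine:
  Machine 1: jobs [18], load = 18
  Machine 2: jobs [14, 12], load = 26
  Machine 3: jobs [13, 13], load = 26
Makespan = max load = 26

26


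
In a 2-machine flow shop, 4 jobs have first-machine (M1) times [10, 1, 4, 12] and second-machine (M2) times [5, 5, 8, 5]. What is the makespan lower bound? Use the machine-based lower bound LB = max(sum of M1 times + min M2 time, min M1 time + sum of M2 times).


LB1 = sum(M1 times) + min(M2 times) = 27 + 5 = 32
LB2 = min(M1 times) + sum(M2 times) = 1 + 23 = 24
Lower bound = max(LB1, LB2) = max(32, 24) = 32

32


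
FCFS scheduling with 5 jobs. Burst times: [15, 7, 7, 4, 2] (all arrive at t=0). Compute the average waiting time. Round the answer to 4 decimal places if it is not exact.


FCFS order (as given): [15, 7, 7, 4, 2]
Waiting times:
  Job 1: wait = 0
  Job 2: wait = 15
  Job 3: wait = 22
  Job 4: wait = 29
  Job 5: wait = 33
Sum of waiting times = 99
Average waiting time = 99/5 = 19.8

19.8


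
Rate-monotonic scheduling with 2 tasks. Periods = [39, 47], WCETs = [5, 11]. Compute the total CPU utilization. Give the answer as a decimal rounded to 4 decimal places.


Compute individual utilizations (exact fractions):
  Task 1: C/T = 5/39 (approx. 0.1282)
  Task 2: C/T = 11/47 (approx. 0.234)
Total utilization U = 5/39 + 11/47 = 664/1833
Rounded to 4 decimal places: U = 0.3622
RM (Liu & Layland) bound for 2 tasks = 0.828427; compare with U = 664/1833 (approx. 0.362248)
U <= bound, so schedulable by RM sufficient condition.

0.3622


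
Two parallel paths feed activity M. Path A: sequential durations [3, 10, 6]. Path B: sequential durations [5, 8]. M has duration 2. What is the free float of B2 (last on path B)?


ES(B2) = sum of predecessors on chain B = 5
EF(B2) = ES + duration = 5 + 8 = 13
Successor of B2 is M. ES(M) = max(sum(A), sum(B)) = max(19, 13) = 19
Free float = ES(successor) - EF(current) = 19 - 13 = 6

6


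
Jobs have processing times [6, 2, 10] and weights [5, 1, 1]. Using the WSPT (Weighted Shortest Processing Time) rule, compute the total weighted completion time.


Compute p/w ratios and sort ascending (WSPT): [(6, 5), (2, 1), (10, 1)]
Compute weighted completion times:
  Job (p=6,w=5): C=6, w*C=5*6=30
  Job (p=2,w=1): C=8, w*C=1*8=8
  Job (p=10,w=1): C=18, w*C=1*18=18
Total weighted completion time = 56

56


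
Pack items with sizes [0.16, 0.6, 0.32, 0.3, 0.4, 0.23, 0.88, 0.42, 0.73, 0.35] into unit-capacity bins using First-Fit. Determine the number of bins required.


Place items sequentially using First-Fit:
  Item 0.16 -> new Bin 1
  Item 0.6 -> Bin 1 (now 0.76)
  Item 0.32 -> new Bin 2
  Item 0.3 -> Bin 2 (now 0.62)
  Item 0.4 -> new Bin 3
  Item 0.23 -> Bin 1 (now 0.99)
  Item 0.88 -> new Bin 4
  Item 0.42 -> Bin 3 (now 0.82)
  Item 0.73 -> new Bin 5
  Item 0.35 -> Bin 2 (now 0.97)
Total bins used = 5

5


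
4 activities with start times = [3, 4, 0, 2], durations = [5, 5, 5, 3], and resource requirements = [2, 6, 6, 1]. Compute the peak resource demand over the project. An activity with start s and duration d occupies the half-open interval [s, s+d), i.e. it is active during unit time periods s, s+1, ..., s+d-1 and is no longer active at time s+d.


Each activity i is active on [start_i, start_i + duration_i).
Compute total resource usage per time slot:
  t=0: active resources = [6], total = 6
  t=1: active resources = [6], total = 6
  t=2: active resources = [6, 1], total = 7
  t=3: active resources = [2, 6, 1], total = 9
  t=4: active resources = [2, 6, 6, 1], total = 15
  t=5: active resources = [2, 6], total = 8
  t=6: active resources = [2, 6], total = 8
  t=7: active resources = [2, 6], total = 8
  t=8: active resources = [6], total = 6
Peak resource demand = 15

15


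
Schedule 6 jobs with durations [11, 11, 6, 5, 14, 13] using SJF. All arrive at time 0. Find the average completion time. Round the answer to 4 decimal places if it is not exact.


SJF order (ascending): [5, 6, 11, 11, 13, 14]
Completion times:
  Job 1: burst=5, C=5
  Job 2: burst=6, C=11
  Job 3: burst=11, C=22
  Job 4: burst=11, C=33
  Job 5: burst=13, C=46
  Job 6: burst=14, C=60
Average completion = 177/6 = 29.5

29.5


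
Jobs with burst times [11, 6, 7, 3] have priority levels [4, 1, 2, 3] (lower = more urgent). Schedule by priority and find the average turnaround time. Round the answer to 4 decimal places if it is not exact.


Sort by priority (ascending = highest first):
Order: [(1, 6), (2, 7), (3, 3), (4, 11)]
Completion times:
  Priority 1, burst=6, C=6
  Priority 2, burst=7, C=13
  Priority 3, burst=3, C=16
  Priority 4, burst=11, C=27
Average turnaround = 62/4 = 15.5

15.5


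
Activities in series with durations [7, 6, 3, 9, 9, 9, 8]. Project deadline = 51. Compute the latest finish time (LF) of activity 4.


LF(activity 4) = deadline - sum of successor durations
Successors: activities 5 through 7 with durations [9, 9, 8]
Sum of successor durations = 26
LF = 51 - 26 = 25

25


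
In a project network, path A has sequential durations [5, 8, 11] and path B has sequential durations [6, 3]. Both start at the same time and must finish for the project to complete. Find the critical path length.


Path A total = 5 + 8 + 11 = 24
Path B total = 6 + 3 = 9
Critical path = longest path = max(24, 9) = 24

24


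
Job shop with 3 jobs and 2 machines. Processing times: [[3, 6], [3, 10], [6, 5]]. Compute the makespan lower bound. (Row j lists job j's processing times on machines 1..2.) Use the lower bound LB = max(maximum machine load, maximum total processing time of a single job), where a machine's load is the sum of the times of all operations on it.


Machine loads:
  Machine 1: 3 + 3 + 6 = 12
  Machine 2: 6 + 10 + 5 = 21
Max machine load = 21
Job totals:
  Job 1: 9
  Job 2: 13
  Job 3: 11
Max job total = 13
Lower bound = max(21, 13) = 21

21


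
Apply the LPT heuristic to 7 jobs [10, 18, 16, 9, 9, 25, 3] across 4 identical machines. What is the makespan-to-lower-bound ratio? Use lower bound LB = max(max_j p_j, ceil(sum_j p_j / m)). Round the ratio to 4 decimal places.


LPT order: [25, 18, 16, 10, 9, 9, 3]
Machine loads after assignment: [25, 21, 25, 19]
LPT makespan = 25
Lower bound = max(max_job, ceil(total/4)) = max(25, 23) = 25
Ratio = 25 / 25 = 1.0

1.0


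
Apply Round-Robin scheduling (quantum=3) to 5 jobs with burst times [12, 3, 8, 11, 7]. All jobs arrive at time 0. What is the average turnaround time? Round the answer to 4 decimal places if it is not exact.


Time quantum = 3
Execution trace:
  J1 runs 3 units, time = 3
  J2 runs 3 units, time = 6
  J3 runs 3 units, time = 9
  J4 runs 3 units, time = 12
  J5 runs 3 units, time = 15
  J1 runs 3 units, time = 18
  J3 runs 3 units, time = 21
  J4 runs 3 units, time = 24
  J5 runs 3 units, time = 27
  J1 runs 3 units, time = 30
  J3 runs 2 units, time = 32
  J4 runs 3 units, time = 35
  J5 runs 1 units, time = 36
  J1 runs 3 units, time = 39
  J4 runs 2 units, time = 41
Finish times: [39, 6, 32, 41, 36]
Average turnaround = 154/5 = 30.8

30.8


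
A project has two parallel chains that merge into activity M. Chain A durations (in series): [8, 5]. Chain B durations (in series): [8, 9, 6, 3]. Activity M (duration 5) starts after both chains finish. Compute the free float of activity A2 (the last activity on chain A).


ES(A2) = sum of predecessors on chain A = 8
EF(A2) = ES + duration = 8 + 5 = 13
Successor of A2 is M. ES(M) = max(sum(A), sum(B)) = max(13, 26) = 26
Free float = ES(successor) - EF(current) = 26 - 13 = 13

13


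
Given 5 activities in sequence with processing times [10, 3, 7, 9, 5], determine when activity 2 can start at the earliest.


Activity 2 starts after activities 1 through 1 complete.
Predecessor durations: [10]
ES = 10 = 10

10


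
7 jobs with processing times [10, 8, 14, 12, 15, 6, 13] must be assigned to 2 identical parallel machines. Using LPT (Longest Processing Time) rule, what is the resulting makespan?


Sort jobs in decreasing order (LPT): [15, 14, 13, 12, 10, 8, 6]
Assign each job to the least loaded machine:
  Machine 1: jobs [15, 12, 10], load = 37
  Machine 2: jobs [14, 13, 8, 6], load = 41
Makespan = max load = 41

41


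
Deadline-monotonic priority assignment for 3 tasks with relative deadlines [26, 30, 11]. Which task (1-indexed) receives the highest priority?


Sort tasks by relative deadline (ascending):
  Task 3: deadline = 11
  Task 1: deadline = 26
  Task 2: deadline = 30
Priority order (highest first): [3, 1, 2]
Highest priority task = 3

3


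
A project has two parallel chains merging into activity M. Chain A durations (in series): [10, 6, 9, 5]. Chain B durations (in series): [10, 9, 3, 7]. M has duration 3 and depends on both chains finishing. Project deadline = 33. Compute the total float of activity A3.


Forward pass: ES(A3) = sum of predecessors on chain A = 16
EF = ES + duration = 16 + 9 = 25
Backward pass: LF(M) = deadline = 33; LS(M) = 33 - 3 = 30
LF(A3) = LS(M) - sum(successors on chain A) = 30 - 5 = 25
LS = LF - duration = 25 - 9 = 16
Total float = LS - ES = 16 - 16 = 0

0


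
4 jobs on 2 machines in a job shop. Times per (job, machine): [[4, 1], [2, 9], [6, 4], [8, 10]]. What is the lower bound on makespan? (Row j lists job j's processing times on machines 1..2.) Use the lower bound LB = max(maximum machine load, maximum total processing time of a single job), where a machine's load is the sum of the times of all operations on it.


Machine loads:
  Machine 1: 4 + 2 + 6 + 8 = 20
  Machine 2: 1 + 9 + 4 + 10 = 24
Max machine load = 24
Job totals:
  Job 1: 5
  Job 2: 11
  Job 3: 10
  Job 4: 18
Max job total = 18
Lower bound = max(24, 18) = 24

24


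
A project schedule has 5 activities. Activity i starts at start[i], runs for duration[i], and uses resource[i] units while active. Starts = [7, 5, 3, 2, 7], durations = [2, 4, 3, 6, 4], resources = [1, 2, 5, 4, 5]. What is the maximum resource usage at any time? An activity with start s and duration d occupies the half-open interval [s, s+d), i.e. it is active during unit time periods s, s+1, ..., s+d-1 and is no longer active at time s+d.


Each activity i is active on [start_i, start_i + duration_i).
Compute total resource usage per time slot:
  t=0: active resources = [], total = 0
  t=1: active resources = [], total = 0
  t=2: active resources = [4], total = 4
  t=3: active resources = [5, 4], total = 9
  t=4: active resources = [5, 4], total = 9
  t=5: active resources = [2, 5, 4], total = 11
  t=6: active resources = [2, 4], total = 6
  t=7: active resources = [1, 2, 4, 5], total = 12
  t=8: active resources = [1, 2, 5], total = 8
  t=9: active resources = [5], total = 5
  t=10: active resources = [5], total = 5
Peak resource demand = 12

12


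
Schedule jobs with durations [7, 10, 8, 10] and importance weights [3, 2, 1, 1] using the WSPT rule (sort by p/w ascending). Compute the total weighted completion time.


Compute p/w ratios and sort ascending (WSPT): [(7, 3), (10, 2), (8, 1), (10, 1)]
Compute weighted completion times:
  Job (p=7,w=3): C=7, w*C=3*7=21
  Job (p=10,w=2): C=17, w*C=2*17=34
  Job (p=8,w=1): C=25, w*C=1*25=25
  Job (p=10,w=1): C=35, w*C=1*35=35
Total weighted completion time = 115

115


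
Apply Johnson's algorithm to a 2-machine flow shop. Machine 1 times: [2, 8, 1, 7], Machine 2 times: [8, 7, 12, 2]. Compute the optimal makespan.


Apply Johnson's rule:
  Group 1 (a <= b): [(3, 1, 12), (1, 2, 8)]
  Group 2 (a > b): [(2, 8, 7), (4, 7, 2)]
Optimal job order: [3, 1, 2, 4]
Schedule:
  Job 3: M1 done at 1, M2 done at 13
  Job 1: M1 done at 3, M2 done at 21
  Job 2: M1 done at 11, M2 done at 28
  Job 4: M1 done at 18, M2 done at 30
Makespan = 30

30


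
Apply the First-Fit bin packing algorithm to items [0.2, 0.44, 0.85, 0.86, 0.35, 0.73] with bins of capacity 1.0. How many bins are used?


Place items sequentially using First-Fit:
  Item 0.2 -> new Bin 1
  Item 0.44 -> Bin 1 (now 0.64)
  Item 0.85 -> new Bin 2
  Item 0.86 -> new Bin 3
  Item 0.35 -> Bin 1 (now 0.99)
  Item 0.73 -> new Bin 4
Total bins used = 4

4


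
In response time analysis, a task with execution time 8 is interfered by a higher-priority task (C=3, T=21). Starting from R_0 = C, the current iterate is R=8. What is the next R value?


R_next = C + ceil(R_prev / T_hp) * C_hp
ceil(8 / 21) = ceil(0.381) = 1
Interference = 1 * 3 = 3
R_next = 8 + 3 = 11

11


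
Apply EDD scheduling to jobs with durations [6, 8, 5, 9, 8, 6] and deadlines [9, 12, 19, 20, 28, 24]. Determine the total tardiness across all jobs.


Sort by due date (EDD order): [(6, 9), (8, 12), (5, 19), (9, 20), (6, 24), (8, 28)]
Compute completion times and tardiness:
  Job 1: p=6, d=9, C=6, tardiness=max(0,6-9)=0
  Job 2: p=8, d=12, C=14, tardiness=max(0,14-12)=2
  Job 3: p=5, d=19, C=19, tardiness=max(0,19-19)=0
  Job 4: p=9, d=20, C=28, tardiness=max(0,28-20)=8
  Job 5: p=6, d=24, C=34, tardiness=max(0,34-24)=10
  Job 6: p=8, d=28, C=42, tardiness=max(0,42-28)=14
Total tardiness = 34

34


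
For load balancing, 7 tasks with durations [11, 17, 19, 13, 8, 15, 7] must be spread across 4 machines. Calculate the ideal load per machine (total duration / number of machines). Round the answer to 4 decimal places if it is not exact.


Total processing time = 11 + 17 + 19 + 13 + 8 + 15 + 7 = 90
Number of machines = 4
Ideal balanced load = 90 / 4 = 22.5

22.5


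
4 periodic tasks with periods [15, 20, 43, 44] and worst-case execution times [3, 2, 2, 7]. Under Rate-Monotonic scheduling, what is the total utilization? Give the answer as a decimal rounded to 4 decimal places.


Compute individual utilizations (exact fractions):
  Task 1: C/T = 3/15 = 1/5 (approx. 0.2)
  Task 2: C/T = 2/20 = 1/10 (approx. 0.1)
  Task 3: C/T = 2/43 (approx. 0.0465)
  Task 4: C/T = 7/44 (approx. 0.1591)
Total utilization U = 1/5 + 1/10 + 2/43 + 7/44 = 4783/9460
Rounded to 4 decimal places: U = 0.5056
RM (Liu & Layland) bound for 4 tasks = 0.756828; compare with U = 4783/9460 (approx. 0.505603)
U <= bound, so schedulable by RM sufficient condition.

0.5056


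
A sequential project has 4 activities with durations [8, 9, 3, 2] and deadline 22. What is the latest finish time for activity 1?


LF(activity 1) = deadline - sum of successor durations
Successors: activities 2 through 4 with durations [9, 3, 2]
Sum of successor durations = 14
LF = 22 - 14 = 8

8


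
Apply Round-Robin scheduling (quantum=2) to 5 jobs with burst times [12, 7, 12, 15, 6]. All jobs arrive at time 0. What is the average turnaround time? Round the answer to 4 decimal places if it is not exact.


Time quantum = 2
Execution trace:
  J1 runs 2 units, time = 2
  J2 runs 2 units, time = 4
  J3 runs 2 units, time = 6
  J4 runs 2 units, time = 8
  J5 runs 2 units, time = 10
  J1 runs 2 units, time = 12
  J2 runs 2 units, time = 14
  J3 runs 2 units, time = 16
  J4 runs 2 units, time = 18
  J5 runs 2 units, time = 20
  J1 runs 2 units, time = 22
  J2 runs 2 units, time = 24
  J3 runs 2 units, time = 26
  J4 runs 2 units, time = 28
  J5 runs 2 units, time = 30
  J1 runs 2 units, time = 32
  J2 runs 1 units, time = 33
  J3 runs 2 units, time = 35
  J4 runs 2 units, time = 37
  J1 runs 2 units, time = 39
  J3 runs 2 units, time = 41
  J4 runs 2 units, time = 43
  J1 runs 2 units, time = 45
  J3 runs 2 units, time = 47
  J4 runs 2 units, time = 49
  J4 runs 2 units, time = 51
  J4 runs 1 units, time = 52
Finish times: [45, 33, 47, 52, 30]
Average turnaround = 207/5 = 41.4

41.4


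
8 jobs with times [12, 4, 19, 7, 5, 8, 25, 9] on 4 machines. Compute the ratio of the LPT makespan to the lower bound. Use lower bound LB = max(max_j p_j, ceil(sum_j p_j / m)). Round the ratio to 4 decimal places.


LPT order: [25, 19, 12, 9, 8, 7, 5, 4]
Machine loads after assignment: [25, 23, 19, 22]
LPT makespan = 25
Lower bound = max(max_job, ceil(total/4)) = max(25, 23) = 25
Ratio = 25 / 25 = 1.0

1.0


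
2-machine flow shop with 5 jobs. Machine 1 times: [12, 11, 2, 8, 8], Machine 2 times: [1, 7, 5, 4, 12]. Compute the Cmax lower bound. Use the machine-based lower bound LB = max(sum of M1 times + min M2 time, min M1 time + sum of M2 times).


LB1 = sum(M1 times) + min(M2 times) = 41 + 1 = 42
LB2 = min(M1 times) + sum(M2 times) = 2 + 29 = 31
Lower bound = max(LB1, LB2) = max(42, 31) = 42

42


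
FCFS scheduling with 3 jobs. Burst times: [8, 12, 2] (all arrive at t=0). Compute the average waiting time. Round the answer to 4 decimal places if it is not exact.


FCFS order (as given): [8, 12, 2]
Waiting times:
  Job 1: wait = 0
  Job 2: wait = 8
  Job 3: wait = 20
Sum of waiting times = 28
Average waiting time = 28/3 = 9.3333

9.3333


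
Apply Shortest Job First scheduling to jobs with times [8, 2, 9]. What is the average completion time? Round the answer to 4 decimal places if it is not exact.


SJF order (ascending): [2, 8, 9]
Completion times:
  Job 1: burst=2, C=2
  Job 2: burst=8, C=10
  Job 3: burst=9, C=19
Average completion = 31/3 = 10.3333

10.3333


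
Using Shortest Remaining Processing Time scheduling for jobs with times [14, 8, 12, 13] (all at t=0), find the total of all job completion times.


Since all jobs arrive at t=0, SRPT equals SPT ordering.
SPT order: [8, 12, 13, 14]
Completion times:
  Job 1: p=8, C=8
  Job 2: p=12, C=20
  Job 3: p=13, C=33
  Job 4: p=14, C=47
Total completion time = 8 + 20 + 33 + 47 = 108

108


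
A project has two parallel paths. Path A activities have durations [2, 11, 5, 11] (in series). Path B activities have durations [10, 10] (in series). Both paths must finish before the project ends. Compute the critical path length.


Path A total = 2 + 11 + 5 + 11 = 29
Path B total = 10 + 10 = 20
Critical path = longest path = max(29, 20) = 29

29


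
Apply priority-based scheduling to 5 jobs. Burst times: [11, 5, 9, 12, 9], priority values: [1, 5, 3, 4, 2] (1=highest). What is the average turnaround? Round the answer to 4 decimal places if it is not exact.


Sort by priority (ascending = highest first):
Order: [(1, 11), (2, 9), (3, 9), (4, 12), (5, 5)]
Completion times:
  Priority 1, burst=11, C=11
  Priority 2, burst=9, C=20
  Priority 3, burst=9, C=29
  Priority 4, burst=12, C=41
  Priority 5, burst=5, C=46
Average turnaround = 147/5 = 29.4

29.4


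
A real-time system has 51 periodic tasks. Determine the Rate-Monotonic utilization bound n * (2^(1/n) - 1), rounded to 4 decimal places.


Compute 2^(1/51) = 1.0136839003
Subtract 1: 1.0136839003 - 1 = 0.0136839003
Multiply by n: 51 * 0.0136839003 = 0.6978789153
Round to 4 dp: 0.6979

0.6979


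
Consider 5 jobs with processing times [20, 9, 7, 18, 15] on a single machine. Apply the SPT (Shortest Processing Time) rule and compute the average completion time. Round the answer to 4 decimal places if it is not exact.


Sort jobs by processing time (SPT order): [7, 9, 15, 18, 20]
Compute completion times sequentially:
  Job 1: processing = 7, completes at 7
  Job 2: processing = 9, completes at 16
  Job 3: processing = 15, completes at 31
  Job 4: processing = 18, completes at 49
  Job 5: processing = 20, completes at 69
Sum of completion times = 172
Average completion time = 172/5 = 34.4

34.4


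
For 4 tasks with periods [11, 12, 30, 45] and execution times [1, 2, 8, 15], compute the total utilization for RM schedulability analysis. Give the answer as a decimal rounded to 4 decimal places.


Compute individual utilizations (exact fractions):
  Task 1: C/T = 1/11 (approx. 0.0909)
  Task 2: C/T = 2/12 = 1/6 (approx. 0.1667)
  Task 3: C/T = 8/30 = 4/15 (approx. 0.2667)
  Task 4: C/T = 15/45 = 1/3 (approx. 0.3333)
Total utilization U = 1/11 + 1/6 + 4/15 + 1/3 = 283/330
Rounded to 4 decimal places: U = 0.8576
RM (Liu & Layland) bound for 4 tasks = 0.756828; compare with U = 283/330 (approx. 0.857576)
bound < U <= 1, so the RM sufficient condition is not met (inconclusive; an exact test such as response-time analysis is needed).

0.8576


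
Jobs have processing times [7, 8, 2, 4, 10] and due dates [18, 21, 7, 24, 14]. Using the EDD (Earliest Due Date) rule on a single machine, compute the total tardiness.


Sort by due date (EDD order): [(2, 7), (10, 14), (7, 18), (8, 21), (4, 24)]
Compute completion times and tardiness:
  Job 1: p=2, d=7, C=2, tardiness=max(0,2-7)=0
  Job 2: p=10, d=14, C=12, tardiness=max(0,12-14)=0
  Job 3: p=7, d=18, C=19, tardiness=max(0,19-18)=1
  Job 4: p=8, d=21, C=27, tardiness=max(0,27-21)=6
  Job 5: p=4, d=24, C=31, tardiness=max(0,31-24)=7
Total tardiness = 14

14


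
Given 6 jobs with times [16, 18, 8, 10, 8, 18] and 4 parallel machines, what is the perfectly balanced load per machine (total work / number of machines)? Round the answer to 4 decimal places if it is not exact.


Total processing time = 16 + 18 + 8 + 10 + 8 + 18 = 78
Number of machines = 4
Ideal balanced load = 78 / 4 = 19.5

19.5


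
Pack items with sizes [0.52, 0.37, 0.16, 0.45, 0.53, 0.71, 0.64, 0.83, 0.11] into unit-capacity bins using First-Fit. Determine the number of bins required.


Place items sequentially using First-Fit:
  Item 0.52 -> new Bin 1
  Item 0.37 -> Bin 1 (now 0.89)
  Item 0.16 -> new Bin 2
  Item 0.45 -> Bin 2 (now 0.61)
  Item 0.53 -> new Bin 3
  Item 0.71 -> new Bin 4
  Item 0.64 -> new Bin 5
  Item 0.83 -> new Bin 6
  Item 0.11 -> Bin 1 (now 1.0)
Total bins used = 6

6


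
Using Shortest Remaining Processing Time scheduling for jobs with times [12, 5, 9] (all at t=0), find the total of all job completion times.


Since all jobs arrive at t=0, SRPT equals SPT ordering.
SPT order: [5, 9, 12]
Completion times:
  Job 1: p=5, C=5
  Job 2: p=9, C=14
  Job 3: p=12, C=26
Total completion time = 5 + 14 + 26 = 45

45


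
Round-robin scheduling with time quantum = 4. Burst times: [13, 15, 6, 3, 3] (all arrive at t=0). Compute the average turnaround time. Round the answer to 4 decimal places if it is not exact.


Time quantum = 4
Execution trace:
  J1 runs 4 units, time = 4
  J2 runs 4 units, time = 8
  J3 runs 4 units, time = 12
  J4 runs 3 units, time = 15
  J5 runs 3 units, time = 18
  J1 runs 4 units, time = 22
  J2 runs 4 units, time = 26
  J3 runs 2 units, time = 28
  J1 runs 4 units, time = 32
  J2 runs 4 units, time = 36
  J1 runs 1 units, time = 37
  J2 runs 3 units, time = 40
Finish times: [37, 40, 28, 15, 18]
Average turnaround = 138/5 = 27.6

27.6


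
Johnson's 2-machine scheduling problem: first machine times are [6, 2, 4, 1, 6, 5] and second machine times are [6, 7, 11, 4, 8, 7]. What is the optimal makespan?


Apply Johnson's rule:
  Group 1 (a <= b): [(4, 1, 4), (2, 2, 7), (3, 4, 11), (6, 5, 7), (1, 6, 6), (5, 6, 8)]
  Group 2 (a > b): []
Optimal job order: [4, 2, 3, 6, 1, 5]
Schedule:
  Job 4: M1 done at 1, M2 done at 5
  Job 2: M1 done at 3, M2 done at 12
  Job 3: M1 done at 7, M2 done at 23
  Job 6: M1 done at 12, M2 done at 30
  Job 1: M1 done at 18, M2 done at 36
  Job 5: M1 done at 24, M2 done at 44
Makespan = 44

44


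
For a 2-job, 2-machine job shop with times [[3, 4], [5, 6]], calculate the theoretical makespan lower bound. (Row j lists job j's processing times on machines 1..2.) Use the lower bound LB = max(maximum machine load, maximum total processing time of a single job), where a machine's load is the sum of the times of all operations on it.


Machine loads:
  Machine 1: 3 + 5 = 8
  Machine 2: 4 + 6 = 10
Max machine load = 10
Job totals:
  Job 1: 7
  Job 2: 11
Max job total = 11
Lower bound = max(10, 11) = 11

11


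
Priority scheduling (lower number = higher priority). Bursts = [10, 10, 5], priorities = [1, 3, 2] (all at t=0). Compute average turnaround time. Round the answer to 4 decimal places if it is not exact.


Sort by priority (ascending = highest first):
Order: [(1, 10), (2, 5), (3, 10)]
Completion times:
  Priority 1, burst=10, C=10
  Priority 2, burst=5, C=15
  Priority 3, burst=10, C=25
Average turnaround = 50/3 = 16.6667

16.6667


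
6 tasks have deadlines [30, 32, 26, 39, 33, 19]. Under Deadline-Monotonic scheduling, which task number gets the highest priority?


Sort tasks by relative deadline (ascending):
  Task 6: deadline = 19
  Task 3: deadline = 26
  Task 1: deadline = 30
  Task 2: deadline = 32
  Task 5: deadline = 33
  Task 4: deadline = 39
Priority order (highest first): [6, 3, 1, 2, 5, 4]
Highest priority task = 6

6


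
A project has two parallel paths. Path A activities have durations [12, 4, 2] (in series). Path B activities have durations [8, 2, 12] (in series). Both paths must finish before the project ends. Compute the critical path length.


Path A total = 12 + 4 + 2 = 18
Path B total = 8 + 2 + 12 = 22
Critical path = longest path = max(18, 22) = 22

22


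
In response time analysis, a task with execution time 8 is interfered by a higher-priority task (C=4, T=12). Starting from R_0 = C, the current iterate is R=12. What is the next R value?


R_next = C + ceil(R_prev / T_hp) * C_hp
ceil(12 / 12) = ceil(1.0) = 1
Interference = 1 * 4 = 4
R_next = 8 + 4 = 12
R_next = R_prev, so the iteration has converged (response time = 12).

12


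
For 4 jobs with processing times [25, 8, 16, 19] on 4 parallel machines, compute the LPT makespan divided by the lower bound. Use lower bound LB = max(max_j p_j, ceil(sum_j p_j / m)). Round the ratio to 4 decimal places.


LPT order: [25, 19, 16, 8]
Machine loads after assignment: [25, 19, 16, 8]
LPT makespan = 25
Lower bound = max(max_job, ceil(total/4)) = max(25, 17) = 25
Ratio = 25 / 25 = 1.0

1.0


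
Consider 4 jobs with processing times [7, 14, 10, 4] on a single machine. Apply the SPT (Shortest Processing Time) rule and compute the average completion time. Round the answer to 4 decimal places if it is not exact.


Sort jobs by processing time (SPT order): [4, 7, 10, 14]
Compute completion times sequentially:
  Job 1: processing = 4, completes at 4
  Job 2: processing = 7, completes at 11
  Job 3: processing = 10, completes at 21
  Job 4: processing = 14, completes at 35
Sum of completion times = 71
Average completion time = 71/4 = 17.75

17.75


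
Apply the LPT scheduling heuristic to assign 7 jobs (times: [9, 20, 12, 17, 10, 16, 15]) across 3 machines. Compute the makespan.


Sort jobs in decreasing order (LPT): [20, 17, 16, 15, 12, 10, 9]
Assign each job to the least loaded machine:
  Machine 1: jobs [20, 10], load = 30
  Machine 2: jobs [17, 12, 9], load = 38
  Machine 3: jobs [16, 15], load = 31
Makespan = max load = 38

38


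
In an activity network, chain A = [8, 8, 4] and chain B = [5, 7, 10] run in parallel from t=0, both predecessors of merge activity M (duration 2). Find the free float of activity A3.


ES(A3) = sum of predecessors on chain A = 16
EF(A3) = ES + duration = 16 + 4 = 20
Successor of A3 is M. ES(M) = max(sum(A), sum(B)) = max(20, 22) = 22
Free float = ES(successor) - EF(current) = 22 - 20 = 2

2


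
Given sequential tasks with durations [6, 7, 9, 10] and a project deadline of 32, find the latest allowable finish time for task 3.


LF(activity 3) = deadline - sum of successor durations
Successors: activities 4 through 4 with durations [10]
Sum of successor durations = 10
LF = 32 - 10 = 22

22


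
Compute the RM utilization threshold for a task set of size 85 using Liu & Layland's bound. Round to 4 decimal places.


Compute 2^(1/85) = 1.0081880126
Subtract 1: 1.0081880126 - 1 = 0.0081880126
Multiply by n: 85 * 0.0081880126 = 0.6959810710
Round to 4 dp: 0.6960

0.6960


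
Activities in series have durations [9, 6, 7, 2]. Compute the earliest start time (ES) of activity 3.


Activity 3 starts after activities 1 through 2 complete.
Predecessor durations: [9, 6]
ES = 9 + 6 = 15

15
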